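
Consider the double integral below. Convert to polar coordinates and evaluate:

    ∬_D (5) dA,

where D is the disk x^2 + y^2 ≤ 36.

The region D is 0 ≤ r ≤ 6, 0 ≤ θ ≤ 2π in polar coordinates, where x = r cos(θ), y = r sin(θ), and dA = r dr dθ.

Under the substitution, the integrand becomes 5, so

    ∬_D (5) dA = ∫_{0}^{2π} ∫_{0}^{6} (5) · r dr dθ.

Inner integral (in r): ∫_{0}^{6} (5) · r dr = 90.

Outer integral (in θ): ∫_{0}^{2π} (90) dθ = 180π.

Therefore ∬_D (5) dA = 180π.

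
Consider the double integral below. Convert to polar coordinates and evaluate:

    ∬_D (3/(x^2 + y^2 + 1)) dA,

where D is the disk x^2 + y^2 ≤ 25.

The region D is 0 ≤ r ≤ 5, 0 ≤ θ ≤ 2π in polar coordinates, where x = r cos(θ), y = r sin(θ), and dA = r dr dθ.

Under the substitution, the integrand becomes 3/(r^2 + 1), so

    ∬_D (3/(x^2 + y^2 + 1)) dA = ∫_{0}^{2π} ∫_{0}^{5} (3/(r^2 + 1)) · r dr dθ.

Inner integral (in r): ∫_{0}^{5} (3/(r^2 + 1)) · r dr = 3log(26)/2.

Outer integral (in θ): ∫_{0}^{2π} (3log(26)/2) dθ = 3π log(26).

Therefore ∬_D (3/(x^2 + y^2 + 1)) dA = 3π log(26).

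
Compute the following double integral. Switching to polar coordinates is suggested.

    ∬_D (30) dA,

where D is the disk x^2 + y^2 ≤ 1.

The region D is 0 ≤ r ≤ 1, 0 ≤ θ ≤ 2π in polar coordinates, where x = r cos(θ), y = r sin(θ), and dA = r dr dθ.

Under the substitution, the integrand becomes 30, so

    ∬_D (30) dA = ∫_{0}^{2π} ∫_{0}^{1} (30) · r dr dθ.

Inner integral (in r): ∫_{0}^{1} (30) · r dr = 15.

Outer integral (in θ): ∫_{0}^{2π} (15) dθ = 30π.

Therefore ∬_D (30) dA = 30π.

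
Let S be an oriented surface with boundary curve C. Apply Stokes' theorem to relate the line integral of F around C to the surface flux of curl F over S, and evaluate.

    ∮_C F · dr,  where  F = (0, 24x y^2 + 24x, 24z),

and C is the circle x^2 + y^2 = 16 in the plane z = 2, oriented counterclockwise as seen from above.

Let S be the flat disk x^2 + y^2 ≤ 16 in the plane z = 2, with upward unit normal n̂ = ẑ. By Stokes' theorem,

    ∮_C F · dr = ∬_S (∇ × F) · n̂ dS = ∬_D (curl F)_z dA,

where D is the disk x^2 + y^2 ≤ 16.

Compute the curl of F = (0, 24x y^2 + 24x, 24z):
    (∇ × F)_x = ∂F_z/∂y - ∂F_y/∂z = 0,
    (∇ × F)_y = ∂F_x/∂z - ∂F_z/∂x = 0,
    (∇ × F)_z = ∂F_y/∂x - ∂F_x/∂y = 24y^2 + 24.

On z = 2, (curl F)_z = 24y^2 + 24.

Convert to polar (x = r cos θ, y = r sin θ, dA = r dr dθ); the integrand becomes 24r^2sin(θ)^2 + 24, so

    ∬_D (curl F)_z dA = ∫_0^{2π} ∫_0^{4} (24r^2sin(θ)^2 + 24) · r dr dθ.

Inner (r from 0 to 4): 1536sin(θ)^2 + 192.
Outer (θ from 0 to 2π): 1920π.

Therefore ∮_C F · dr = 1920π.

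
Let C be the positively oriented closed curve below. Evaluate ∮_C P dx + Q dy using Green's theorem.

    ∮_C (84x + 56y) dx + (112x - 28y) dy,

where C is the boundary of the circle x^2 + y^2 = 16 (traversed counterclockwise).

Green's theorem converts the closed line integral into a double integral over the enclosed region D:

    ∮_C P dx + Q dy = ∬_D (∂Q/∂x - ∂P/∂y) dA.

Here P = 84x + 56y, Q = 112x - 28y, so

    ∂Q/∂x = 112,    ∂P/∂y = 56,
    ∂Q/∂x - ∂P/∂y = 56.

D is the region x^2 + y^2 ≤ 16. Evaluating the double integral:

In polar coordinates (x = r cos θ, y = r sin θ, dA = r dr dθ) the integrand becomes 56, so

    ∬_D (56) dA = ∫_0^{2π} ∫_0^{4} (56) · r dr dθ.

Inner (r from 0 to 4): 448.
Outer (θ from 0 to 2π): 896π.

Therefore ∮_C P dx + Q dy = 896π.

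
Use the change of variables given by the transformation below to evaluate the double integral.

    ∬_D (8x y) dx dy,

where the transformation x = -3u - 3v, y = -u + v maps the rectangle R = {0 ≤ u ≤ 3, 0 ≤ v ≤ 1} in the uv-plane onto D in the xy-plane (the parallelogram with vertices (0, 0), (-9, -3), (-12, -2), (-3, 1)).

Compute the Jacobian determinant of (x, y) with respect to (u, v):

    ∂(x,y)/∂(u,v) = | -3  -3 | = (-3)(1) - (-3)(-1) = -6.
                   | -1  1 |

Its absolute value is |J| = 6 (the area scaling factor).

Substituting x = -3u - 3v, y = -u + v into the integrand,

    8x y → 24u^2 - 24v^2,

so the integral becomes

    ∬_R (24u^2 - 24v^2) · |J| du dv = ∫_0^3 ∫_0^1 (144u^2 - 144v^2) dv du.

Inner (v): 144u^2 - 48.
Outer (u): 1152.

Therefore ∬_D (8x y) dx dy = 1152.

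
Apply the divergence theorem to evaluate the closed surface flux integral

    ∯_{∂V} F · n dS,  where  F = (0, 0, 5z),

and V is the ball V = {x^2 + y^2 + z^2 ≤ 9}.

By the divergence theorem,

    ∯_{∂V} F · n dS = ∭_V (∇ · F) dV.

Compute the divergence:
    ∇ · F = ∂F_x/∂x + ∂F_y/∂y + ∂F_z/∂z = 0 + 0 + 5 = 5.

In spherical coordinates, x = ρ sin(φ) cos(θ), y = ρ sin(φ) sin(θ), z = ρ cos(φ), dV = ρ^2 sin(φ) dρ dφ dθ, with 0 ≤ ρ ≤ 3, 0 ≤ φ ≤ π, 0 ≤ θ ≤ 2π.

The integrand, after substitution and multiplying by the volume element, becomes (5) · ρ^2 sin(φ), so

    ∭_V (∇·F) dV = ∫_0^{2π} ∫_0^{π} ∫_0^{3} (5) · ρ^2 sin(φ) dρ dφ dθ.

Inner (ρ from 0 to 3): 45sin(φ).
Middle (φ from 0 to π): 90.
Outer (θ from 0 to 2π): 180π.

Therefore ∯_{∂V} F · n dS = 180π.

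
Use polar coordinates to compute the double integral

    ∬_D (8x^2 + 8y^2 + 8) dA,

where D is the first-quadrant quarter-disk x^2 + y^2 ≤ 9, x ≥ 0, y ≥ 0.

The region D is 0 ≤ r ≤ 3, 0 ≤ θ ≤ π/2 in polar coordinates, where x = r cos(θ), y = r sin(θ), and dA = r dr dθ.

Under the substitution, the integrand becomes 8r^2 + 8, so

    ∬_D (8x^2 + 8y^2 + 8) dA = ∫_{0}^{π/2} ∫_{0}^{3} (8r^2 + 8) · r dr dθ.

Inner integral (in r): ∫_{0}^{3} (8r^2 + 8) · r dr = 198.

Outer integral (in θ): ∫_{0}^{π/2} (198) dθ = 99π.

Therefore ∬_D (8x^2 + 8y^2 + 8) dA = 99π.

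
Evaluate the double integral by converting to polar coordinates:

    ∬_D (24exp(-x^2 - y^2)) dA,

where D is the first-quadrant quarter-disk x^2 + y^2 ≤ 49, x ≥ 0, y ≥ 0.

The region D is 0 ≤ r ≤ 7, 0 ≤ θ ≤ π/2 in polar coordinates, where x = r cos(θ), y = r sin(θ), and dA = r dr dθ.

Under the substitution, the integrand becomes 24exp(-r^2), so

    ∬_D (24exp(-x^2 - y^2)) dA = ∫_{0}^{π/2} ∫_{0}^{7} (24exp(-r^2)) · r dr dθ.

Inner integral (in r): ∫_{0}^{7} (24exp(-r^2)) · r dr = 12 - 12exp(-49).

Outer integral (in θ): ∫_{0}^{π/2} (12 - 12exp(-49)) dθ = -6π exp(-49) + 6π.

Therefore ∬_D (24exp(-x^2 - y^2)) dA = -6π exp(-49) + 6π.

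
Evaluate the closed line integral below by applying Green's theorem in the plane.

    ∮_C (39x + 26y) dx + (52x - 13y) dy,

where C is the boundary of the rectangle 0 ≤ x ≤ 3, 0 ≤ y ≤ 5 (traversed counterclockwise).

Green's theorem converts the closed line integral into a double integral over the enclosed region D:

    ∮_C P dx + Q dy = ∬_D (∂Q/∂x - ∂P/∂y) dA.

Here P = 39x + 26y, Q = 52x - 13y, so

    ∂Q/∂x = 52,    ∂P/∂y = 26,
    ∂Q/∂x - ∂P/∂y = 26.

D is the region 0 ≤ x ≤ 3, 0 ≤ y ≤ 5. Evaluating the double integral:

    ∬_D (26) dA = ∫_0^{3} ∫_0^{5} (26) dy dx.

Inner (y from 0 to 5): 130.
Outer (x from 0 to 3): 390.

Therefore ∮_C P dx + Q dy = 390.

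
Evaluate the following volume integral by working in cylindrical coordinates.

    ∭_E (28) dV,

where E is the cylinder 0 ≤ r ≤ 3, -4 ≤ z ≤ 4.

In cylindrical coordinates, x = r cos(θ), y = r sin(θ), z = z, and dV = r dr dθ dz.

The integrand becomes 28, so

    ∭_E (28) dV = ∫_{0}^{2π} ∫_{0}^{3} ∫_{-4}^{4} (28) · r dz dr dθ.

Inner (z): 224r.
Middle (r from 0 to 3): 1008.
Outer (θ): 2016π.

Therefore the triple integral equals 2016π.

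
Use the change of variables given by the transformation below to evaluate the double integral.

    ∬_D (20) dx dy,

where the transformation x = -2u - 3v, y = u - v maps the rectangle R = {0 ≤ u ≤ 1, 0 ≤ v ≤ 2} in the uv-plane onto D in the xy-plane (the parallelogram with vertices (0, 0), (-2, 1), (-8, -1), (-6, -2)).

Compute the Jacobian determinant of (x, y) with respect to (u, v):

    ∂(x,y)/∂(u,v) = | -2  -3 | = (-2)(-1) - (-3)(1) = 5.
                   | 1  -1 |

Its absolute value is |J| = 5 (the area scaling factor).

Substituting x = -2u - 3v, y = u - v into the integrand,

    20 → 20,

so the integral becomes

    ∬_R (20) · |J| du dv = ∫_0^1 ∫_0^2 (100) dv du.

Inner (v): 200.
Outer (u): 200.

Therefore ∬_D (20) dx dy = 200.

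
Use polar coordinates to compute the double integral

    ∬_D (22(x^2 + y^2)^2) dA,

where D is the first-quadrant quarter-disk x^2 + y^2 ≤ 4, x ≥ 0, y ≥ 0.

The region D is 0 ≤ r ≤ 2, 0 ≤ θ ≤ π/2 in polar coordinates, where x = r cos(θ), y = r sin(θ), and dA = r dr dθ.

Under the substitution, the integrand becomes 22r^4, so

    ∬_D (22(x^2 + y^2)^2) dA = ∫_{0}^{π/2} ∫_{0}^{2} (22r^4) · r dr dθ.

Inner integral (in r): ∫_{0}^{2} (22r^4) · r dr = 704/3.

Outer integral (in θ): ∫_{0}^{π/2} (704/3) dθ = 352π/3.

Therefore ∬_D (22(x^2 + y^2)^2) dA = 352π/3.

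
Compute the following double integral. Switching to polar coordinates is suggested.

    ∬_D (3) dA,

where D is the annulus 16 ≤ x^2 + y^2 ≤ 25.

The region D is 4 ≤ r ≤ 5, 0 ≤ θ ≤ 2π in polar coordinates, where x = r cos(θ), y = r sin(θ), and dA = r dr dθ.

Under the substitution, the integrand becomes 3, so

    ∬_D (3) dA = ∫_{0}^{2π} ∫_{4}^{5} (3) · r dr dθ.

Inner integral (in r): ∫_{4}^{5} (3) · r dr = 27/2.

Outer integral (in θ): ∫_{0}^{2π} (27/2) dθ = 27π.

Therefore ∬_D (3) dA = 27π.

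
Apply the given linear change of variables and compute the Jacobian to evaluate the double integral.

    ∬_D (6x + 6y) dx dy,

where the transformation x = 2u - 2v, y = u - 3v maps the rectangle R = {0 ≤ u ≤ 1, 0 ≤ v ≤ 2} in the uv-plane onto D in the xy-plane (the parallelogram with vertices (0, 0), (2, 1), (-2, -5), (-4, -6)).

Compute the Jacobian determinant of (x, y) with respect to (u, v):

    ∂(x,y)/∂(u,v) = | 2  -2 | = (2)(-3) - (-2)(1) = -4.
                   | 1  -3 |

Its absolute value is |J| = 4 (the area scaling factor).

Substituting x = 2u - 2v, y = u - 3v into the integrand,

    6x + 6y → 18u - 30v,

so the integral becomes

    ∬_R (18u - 30v) · |J| du dv = ∫_0^1 ∫_0^2 (72u - 120v) dv du.

Inner (v): 144u - 240.
Outer (u): -168.

Therefore ∬_D (6x + 6y) dx dy = -168.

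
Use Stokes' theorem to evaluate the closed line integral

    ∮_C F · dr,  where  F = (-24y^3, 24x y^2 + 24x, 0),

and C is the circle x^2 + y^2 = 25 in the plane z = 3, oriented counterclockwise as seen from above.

Let S be the flat disk x^2 + y^2 ≤ 25 in the plane z = 3, with upward unit normal n̂ = ẑ. By Stokes' theorem,

    ∮_C F · dr = ∬_S (∇ × F) · n̂ dS = ∬_D (curl F)_z dA,

where D is the disk x^2 + y^2 ≤ 25.

Compute the curl of F = (-24y^3, 24x y^2 + 24x, 0):
    (∇ × F)_x = ∂F_z/∂y - ∂F_y/∂z = 0,
    (∇ × F)_y = ∂F_x/∂z - ∂F_z/∂x = 0,
    (∇ × F)_z = ∂F_y/∂x - ∂F_x/∂y = 96y^2 + 24.

On z = 3, (curl F)_z = 96y^2 + 24.

Convert to polar (x = r cos θ, y = r sin θ, dA = r dr dθ); the integrand becomes 96r^2sin(θ)^2 + 24, so

    ∬_D (curl F)_z dA = ∫_0^{2π} ∫_0^{5} (96r^2sin(θ)^2 + 24) · r dr dθ.

Inner (r from 0 to 5): 15000sin(θ)^2 + 300.
Outer (θ from 0 to 2π): 15600π.

Therefore ∮_C F · dr = 15600π.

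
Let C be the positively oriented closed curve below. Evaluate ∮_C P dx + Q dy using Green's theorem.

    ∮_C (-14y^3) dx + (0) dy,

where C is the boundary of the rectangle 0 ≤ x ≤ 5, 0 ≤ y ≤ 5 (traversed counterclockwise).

Green's theorem converts the closed line integral into a double integral over the enclosed region D:

    ∮_C P dx + Q dy = ∬_D (∂Q/∂x - ∂P/∂y) dA.

Here P = -14y^3, Q = 0, so

    ∂Q/∂x = 0,    ∂P/∂y = -42y^2,
    ∂Q/∂x - ∂P/∂y = 42y^2.

D is the region 0 ≤ x ≤ 5, 0 ≤ y ≤ 5. Evaluating the double integral:

    ∬_D (42y^2) dA = ∫_0^{5} ∫_0^{5} (42y^2) dy dx.

Inner (y from 0 to 5): 1750.
Outer (x from 0 to 5): 8750.

Therefore ∮_C P dx + Q dy = 8750.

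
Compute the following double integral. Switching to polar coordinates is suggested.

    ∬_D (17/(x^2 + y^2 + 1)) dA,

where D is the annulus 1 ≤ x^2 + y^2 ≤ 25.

The region D is 1 ≤ r ≤ 5, 0 ≤ θ ≤ 2π in polar coordinates, where x = r cos(θ), y = r sin(θ), and dA = r dr dθ.

Under the substitution, the integrand becomes 17/(r^2 + 1), so

    ∬_D (17/(x^2 + y^2 + 1)) dA = ∫_{0}^{2π} ∫_{1}^{5} (17/(r^2 + 1)) · r dr dθ.

Inner integral (in r): ∫_{1}^{5} (17/(r^2 + 1)) · r dr = 17log(13)/2.

Outer integral (in θ): ∫_{0}^{2π} (17log(13)/2) dθ = 17π log(13).

Therefore ∬_D (17/(x^2 + y^2 + 1)) dA = 17π log(13).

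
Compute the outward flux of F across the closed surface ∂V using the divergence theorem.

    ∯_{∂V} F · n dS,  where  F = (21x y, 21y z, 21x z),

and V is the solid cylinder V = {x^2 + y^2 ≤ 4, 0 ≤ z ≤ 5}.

By the divergence theorem,

    ∯_{∂V} F · n dS = ∭_V (∇ · F) dV.

Compute the divergence:
    ∇ · F = ∂F_x/∂x + ∂F_y/∂y + ∂F_z/∂z = 21y + 21z + 21x = 21x + 21y + 21z.

In cylindrical coordinates, x = r cos(θ), y = r sin(θ), z = z, dV = r dr dθ dz, with 0 ≤ r ≤ 2, 0 ≤ θ ≤ 2π, 0 ≤ z ≤ 5.

The integrand, after substitution and multiplying by the volume element, becomes (21sqrt(2)r sin(θ + π/4) + 21z) · r, so

    ∭_V (∇·F) dV = ∫_0^{2π} ∫_0^{2} ∫_0^{5} (21sqrt(2)r sin(θ + π/4) + 21z) · r dz dr dθ.

Inner (z from 0 to 5): 105r (2sqrt(2)r sin(θ + π/4) + 5)/2.
Middle (r from 0 to 2): 280sqrt(2)sin(θ + π/4) + 525.
Outer (θ from 0 to 2π): 1050π.

Therefore ∯_{∂V} F · n dS = 1050π.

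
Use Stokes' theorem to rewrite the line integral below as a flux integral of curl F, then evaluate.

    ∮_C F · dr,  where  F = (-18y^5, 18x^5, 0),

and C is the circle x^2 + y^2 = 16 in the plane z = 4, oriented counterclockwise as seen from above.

Let S be the flat disk x^2 + y^2 ≤ 16 in the plane z = 4, with upward unit normal n̂ = ẑ. By Stokes' theorem,

    ∮_C F · dr = ∬_S (∇ × F) · n̂ dS = ∬_D (curl F)_z dA,

where D is the disk x^2 + y^2 ≤ 16.

Compute the curl of F = (-18y^5, 18x^5, 0):
    (∇ × F)_x = ∂F_z/∂y - ∂F_y/∂z = 0,
    (∇ × F)_y = ∂F_x/∂z - ∂F_z/∂x = 0,
    (∇ × F)_z = ∂F_y/∂x - ∂F_x/∂y = 90x^4 + 90y^4.

On z = 4, (curl F)_z = 90x^4 + 90y^4.

Convert to polar (x = r cos θ, y = r sin θ, dA = r dr dθ); the integrand becomes 90r^4(sin(θ)^4 + cos(θ)^4), so

    ∬_D (curl F)_z dA = ∫_0^{2π} ∫_0^{4} (90r^4(sin(θ)^4 + cos(θ)^4)) · r dr dθ.

Inner (r from 0 to 4): 61440sin(θ)^4 + 61440cos(θ)^4.
Outer (θ from 0 to 2π): 92160π.

Therefore ∮_C F · dr = 92160π.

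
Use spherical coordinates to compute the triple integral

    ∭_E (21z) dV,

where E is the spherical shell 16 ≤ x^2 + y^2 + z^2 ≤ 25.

In spherical coordinates, x = ρ sin(φ) cos(θ), y = ρ sin(φ) sin(θ), z = ρ cos(φ), and dV = ρ^2 sin(φ) dρ dφ dθ.

The integrand becomes 21ρ cos(φ), so

    ∭_E (21z) dV = ∫_{0}^{2π} ∫_{0}^{π} ∫_{4}^{5} (21ρ cos(φ)) · ρ^2 sin(φ) dρ dφ dθ.

Inner (ρ): 7749sin(2φ)/8.
Middle (φ): 0.
Outer (θ): 0.

Therefore the triple integral equals 0.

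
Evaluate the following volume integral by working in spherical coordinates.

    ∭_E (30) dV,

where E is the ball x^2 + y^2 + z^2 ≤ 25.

In spherical coordinates, x = ρ sin(φ) cos(θ), y = ρ sin(φ) sin(θ), z = ρ cos(φ), and dV = ρ^2 sin(φ) dρ dφ dθ.

The integrand becomes 30, so

    ∭_E (30) dV = ∫_{0}^{2π} ∫_{0}^{π} ∫_{0}^{5} (30) · ρ^2 sin(φ) dρ dφ dθ.

Inner (ρ): 1250sin(φ).
Middle (φ): 2500.
Outer (θ): 5000π.

Therefore the triple integral equals 5000π.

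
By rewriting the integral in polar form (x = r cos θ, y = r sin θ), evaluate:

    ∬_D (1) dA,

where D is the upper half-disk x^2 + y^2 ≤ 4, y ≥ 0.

The region D is 0 ≤ r ≤ 2, 0 ≤ θ ≤ π in polar coordinates, where x = r cos(θ), y = r sin(θ), and dA = r dr dθ.

Under the substitution, the integrand becomes 1, so

    ∬_D (1) dA = ∫_{0}^{π} ∫_{0}^{2} (1) · r dr dθ.

Inner integral (in r): ∫_{0}^{2} (1) · r dr = 2.

Outer integral (in θ): ∫_{0}^{π} (2) dθ = 2π.

Therefore ∬_D (1) dA = 2π.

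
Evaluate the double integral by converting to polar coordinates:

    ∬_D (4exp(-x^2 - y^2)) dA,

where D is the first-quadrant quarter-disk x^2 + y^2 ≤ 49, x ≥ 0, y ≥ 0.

The region D is 0 ≤ r ≤ 7, 0 ≤ θ ≤ π/2 in polar coordinates, where x = r cos(θ), y = r sin(θ), and dA = r dr dθ.

Under the substitution, the integrand becomes 4exp(-r^2), so

    ∬_D (4exp(-x^2 - y^2)) dA = ∫_{0}^{π/2} ∫_{0}^{7} (4exp(-r^2)) · r dr dθ.

Inner integral (in r): ∫_{0}^{7} (4exp(-r^2)) · r dr = 2 - 2exp(-49).

Outer integral (in θ): ∫_{0}^{π/2} (2 - 2exp(-49)) dθ = -π exp(-49) + π.

Therefore ∬_D (4exp(-x^2 - y^2)) dA = -π exp(-49) + π.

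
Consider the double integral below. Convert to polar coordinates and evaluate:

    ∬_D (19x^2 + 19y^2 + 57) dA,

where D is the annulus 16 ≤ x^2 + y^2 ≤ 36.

The region D is 4 ≤ r ≤ 6, 0 ≤ θ ≤ 2π in polar coordinates, where x = r cos(θ), y = r sin(θ), and dA = r dr dθ.

Under the substitution, the integrand becomes 19r^2 + 57, so

    ∬_D (19x^2 + 19y^2 + 57) dA = ∫_{0}^{2π} ∫_{4}^{6} (19r^2 + 57) · r dr dθ.

Inner integral (in r): ∫_{4}^{6} (19r^2 + 57) · r dr = 5510.

Outer integral (in θ): ∫_{0}^{2π} (5510) dθ = 11020π.

Therefore ∬_D (19x^2 + 19y^2 + 57) dA = 11020π.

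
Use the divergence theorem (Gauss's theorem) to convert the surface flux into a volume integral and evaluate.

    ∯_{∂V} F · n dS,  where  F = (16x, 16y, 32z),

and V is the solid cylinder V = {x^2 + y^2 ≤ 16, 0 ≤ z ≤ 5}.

By the divergence theorem,

    ∯_{∂V} F · n dS = ∭_V (∇ · F) dV.

Compute the divergence:
    ∇ · F = ∂F_x/∂x + ∂F_y/∂y + ∂F_z/∂z = 16 + 16 + 32 = 64.

In cylindrical coordinates, x = r cos(θ), y = r sin(θ), z = z, dV = r dr dθ dz, with 0 ≤ r ≤ 4, 0 ≤ θ ≤ 2π, 0 ≤ z ≤ 5.

The integrand, after substitution and multiplying by the volume element, becomes (64) · r, so

    ∭_V (∇·F) dV = ∫_0^{2π} ∫_0^{4} ∫_0^{5} (64) · r dz dr dθ.

Inner (z from 0 to 5): 320r.
Middle (r from 0 to 4): 2560.
Outer (θ from 0 to 2π): 5120π.

Therefore ∯_{∂V} F · n dS = 5120π.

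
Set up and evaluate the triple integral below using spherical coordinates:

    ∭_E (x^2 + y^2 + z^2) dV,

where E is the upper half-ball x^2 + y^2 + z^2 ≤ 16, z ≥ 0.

In spherical coordinates, x = ρ sin(φ) cos(θ), y = ρ sin(φ) sin(θ), z = ρ cos(φ), and dV = ρ^2 sin(φ) dρ dφ dθ.

The integrand becomes ρ^2, so

    ∭_E (x^2 + y^2 + z^2) dV = ∫_{0}^{2π} ∫_{0}^{π/2} ∫_{0}^{4} (ρ^2) · ρ^2 sin(φ) dρ dφ dθ.

Inner (ρ): 1024sin(φ)/5.
Middle (φ): 1024/5.
Outer (θ): 2048π/5.

Therefore the triple integral equals 2048π/5.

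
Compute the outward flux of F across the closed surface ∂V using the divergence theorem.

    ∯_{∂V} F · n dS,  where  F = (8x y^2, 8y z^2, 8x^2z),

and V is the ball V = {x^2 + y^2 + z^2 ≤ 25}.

By the divergence theorem,

    ∯_{∂V} F · n dS = ∭_V (∇ · F) dV.

Compute the divergence:
    ∇ · F = ∂F_x/∂x + ∂F_y/∂y + ∂F_z/∂z = 8y^2 + 8z^2 + 8x^2 = 8x^2 + 8y^2 + 8z^2.

In spherical coordinates, x = ρ sin(φ) cos(θ), y = ρ sin(φ) sin(θ), z = ρ cos(φ), dV = ρ^2 sin(φ) dρ dφ dθ, with 0 ≤ ρ ≤ 5, 0 ≤ φ ≤ π, 0 ≤ θ ≤ 2π.

The integrand, after substitution and multiplying by the volume element, becomes (8ρ^2) · ρ^2 sin(φ), so

    ∭_V (∇·F) dV = ∫_0^{2π} ∫_0^{π} ∫_0^{5} (8ρ^2) · ρ^2 sin(φ) dρ dφ dθ.

Inner (ρ from 0 to 5): 5000sin(φ).
Middle (φ from 0 to π): 10000.
Outer (θ from 0 to 2π): 20000π.

Therefore ∯_{∂V} F · n dS = 20000π.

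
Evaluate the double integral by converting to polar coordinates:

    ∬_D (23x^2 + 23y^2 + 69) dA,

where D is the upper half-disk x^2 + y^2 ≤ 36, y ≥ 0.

The region D is 0 ≤ r ≤ 6, 0 ≤ θ ≤ π in polar coordinates, where x = r cos(θ), y = r sin(θ), and dA = r dr dθ.

Under the substitution, the integrand becomes 23r^2 + 69, so

    ∬_D (23x^2 + 23y^2 + 69) dA = ∫_{0}^{π} ∫_{0}^{6} (23r^2 + 69) · r dr dθ.

Inner integral (in r): ∫_{0}^{6} (23r^2 + 69) · r dr = 8694.

Outer integral (in θ): ∫_{0}^{π} (8694) dθ = 8694π.

Therefore ∬_D (23x^2 + 23y^2 + 69) dA = 8694π.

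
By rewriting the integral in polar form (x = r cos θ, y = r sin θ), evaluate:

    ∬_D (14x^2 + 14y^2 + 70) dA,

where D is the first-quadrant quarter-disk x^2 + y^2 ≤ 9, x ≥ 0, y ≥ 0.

The region D is 0 ≤ r ≤ 3, 0 ≤ θ ≤ π/2 in polar coordinates, where x = r cos(θ), y = r sin(θ), and dA = r dr dθ.

Under the substitution, the integrand becomes 14r^2 + 70, so

    ∬_D (14x^2 + 14y^2 + 70) dA = ∫_{0}^{π/2} ∫_{0}^{3} (14r^2 + 70) · r dr dθ.

Inner integral (in r): ∫_{0}^{3} (14r^2 + 70) · r dr = 1197/2.

Outer integral (in θ): ∫_{0}^{π/2} (1197/2) dθ = 1197π/4.

Therefore ∬_D (14x^2 + 14y^2 + 70) dA = 1197π/4.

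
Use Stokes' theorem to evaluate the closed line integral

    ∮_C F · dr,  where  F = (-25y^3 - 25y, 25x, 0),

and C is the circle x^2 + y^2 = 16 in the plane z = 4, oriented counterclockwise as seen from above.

Let S be the flat disk x^2 + y^2 ≤ 16 in the plane z = 4, with upward unit normal n̂ = ẑ. By Stokes' theorem,

    ∮_C F · dr = ∬_S (∇ × F) · n̂ dS = ∬_D (curl F)_z dA,

where D is the disk x^2 + y^2 ≤ 16.

Compute the curl of F = (-25y^3 - 25y, 25x, 0):
    (∇ × F)_x = ∂F_z/∂y - ∂F_y/∂z = 0,
    (∇ × F)_y = ∂F_x/∂z - ∂F_z/∂x = 0,
    (∇ × F)_z = ∂F_y/∂x - ∂F_x/∂y = 75y^2 + 50.

On z = 4, (curl F)_z = 75y^2 + 50.

Convert to polar (x = r cos θ, y = r sin θ, dA = r dr dθ); the integrand becomes 75r^2sin(θ)^2 + 50, so

    ∬_D (curl F)_z dA = ∫_0^{2π} ∫_0^{4} (75r^2sin(θ)^2 + 50) · r dr dθ.

Inner (r from 0 to 4): 4800sin(θ)^2 + 400.
Outer (θ from 0 to 2π): 5600π.

Therefore ∮_C F · dr = 5600π.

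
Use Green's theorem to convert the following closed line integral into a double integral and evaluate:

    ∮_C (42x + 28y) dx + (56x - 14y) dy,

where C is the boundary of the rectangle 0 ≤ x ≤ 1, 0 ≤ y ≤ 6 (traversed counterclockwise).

Green's theorem converts the closed line integral into a double integral over the enclosed region D:

    ∮_C P dx + Q dy = ∬_D (∂Q/∂x - ∂P/∂y) dA.

Here P = 42x + 28y, Q = 56x - 14y, so

    ∂Q/∂x = 56,    ∂P/∂y = 28,
    ∂Q/∂x - ∂P/∂y = 28.

D is the region 0 ≤ x ≤ 1, 0 ≤ y ≤ 6. Evaluating the double integral:

    ∬_D (28) dA = ∫_0^{1} ∫_0^{6} (28) dy dx.

Inner (y from 0 to 6): 168.
Outer (x from 0 to 1): 168.

Therefore ∮_C P dx + Q dy = 168.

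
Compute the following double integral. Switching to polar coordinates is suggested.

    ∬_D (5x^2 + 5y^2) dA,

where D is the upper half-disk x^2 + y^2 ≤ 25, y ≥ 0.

The region D is 0 ≤ r ≤ 5, 0 ≤ θ ≤ π in polar coordinates, where x = r cos(θ), y = r sin(θ), and dA = r dr dθ.

Under the substitution, the integrand becomes 5r^2, so

    ∬_D (5x^2 + 5y^2) dA = ∫_{0}^{π} ∫_{0}^{5} (5r^2) · r dr dθ.

Inner integral (in r): ∫_{0}^{5} (5r^2) · r dr = 3125/4.

Outer integral (in θ): ∫_{0}^{π} (3125/4) dθ = 3125π/4.

Therefore ∬_D (5x^2 + 5y^2) dA = 3125π/4.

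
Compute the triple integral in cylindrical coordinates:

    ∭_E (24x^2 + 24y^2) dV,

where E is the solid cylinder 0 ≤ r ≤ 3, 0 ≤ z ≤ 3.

In cylindrical coordinates, x = r cos(θ), y = r sin(θ), z = z, and dV = r dr dθ dz.

The integrand becomes 24r^2, so

    ∭_E (24x^2 + 24y^2) dV = ∫_{0}^{2π} ∫_{0}^{3} ∫_{0}^{3} (24r^2) · r dz dr dθ.

Inner (z): 72r^3.
Middle (r from 0 to 3): 1458.
Outer (θ): 2916π.

Therefore the triple integral equals 2916π.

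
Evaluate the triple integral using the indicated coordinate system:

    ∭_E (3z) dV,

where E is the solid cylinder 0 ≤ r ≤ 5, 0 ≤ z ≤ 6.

In cylindrical coordinates, x = r cos(θ), y = r sin(θ), z = z, and dV = r dr dθ dz.

The integrand becomes 3z, so

    ∭_E (3z) dV = ∫_{0}^{2π} ∫_{0}^{5} ∫_{0}^{6} (3z) · r dz dr dθ.

Inner (z): 54r.
Middle (r from 0 to 5): 675.
Outer (θ): 1350π.

Therefore the triple integral equals 1350π.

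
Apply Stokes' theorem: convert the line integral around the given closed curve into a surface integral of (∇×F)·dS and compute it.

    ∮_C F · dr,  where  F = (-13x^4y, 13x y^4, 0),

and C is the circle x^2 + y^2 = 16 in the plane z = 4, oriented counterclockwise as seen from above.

Let S be the flat disk x^2 + y^2 ≤ 16 in the plane z = 4, with upward unit normal n̂ = ẑ. By Stokes' theorem,

    ∮_C F · dr = ∬_S (∇ × F) · n̂ dS = ∬_D (curl F)_z dA,

where D is the disk x^2 + y^2 ≤ 16.

Compute the curl of F = (-13x^4y, 13x y^4, 0):
    (∇ × F)_x = ∂F_z/∂y - ∂F_y/∂z = 0,
    (∇ × F)_y = ∂F_x/∂z - ∂F_z/∂x = 0,
    (∇ × F)_z = ∂F_y/∂x - ∂F_x/∂y = 13x^4 + 13y^4.

On z = 4, (curl F)_z = 13x^4 + 13y^4.

Convert to polar (x = r cos θ, y = r sin θ, dA = r dr dθ); the integrand becomes 13r^4(sin(θ)^4 + cos(θ)^4), so

    ∬_D (curl F)_z dA = ∫_0^{2π} ∫_0^{4} (13r^4(sin(θ)^4 + cos(θ)^4)) · r dr dθ.

Inner (r from 0 to 4): 26624sin(θ)^4/3 + 26624cos(θ)^4/3.
Outer (θ from 0 to 2π): 13312π.

Therefore ∮_C F · dr = 13312π.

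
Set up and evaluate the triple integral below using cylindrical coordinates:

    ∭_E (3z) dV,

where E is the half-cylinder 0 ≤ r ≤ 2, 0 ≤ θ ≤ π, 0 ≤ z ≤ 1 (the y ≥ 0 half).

In cylindrical coordinates, x = r cos(θ), y = r sin(θ), z = z, and dV = r dr dθ dz.

The integrand becomes 3z, so

    ∭_E (3z) dV = ∫_{0}^{π} ∫_{0}^{2} ∫_{0}^{1} (3z) · r dz dr dθ.

Inner (z): 3r/2.
Middle (r from 0 to 2): 3.
Outer (θ): 3π.

Therefore the triple integral equals 3π.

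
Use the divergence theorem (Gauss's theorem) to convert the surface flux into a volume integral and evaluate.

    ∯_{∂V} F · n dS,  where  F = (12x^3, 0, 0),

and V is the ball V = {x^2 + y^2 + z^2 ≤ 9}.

By the divergence theorem,

    ∯_{∂V} F · n dS = ∭_V (∇ · F) dV.

Compute the divergence:
    ∇ · F = ∂F_x/∂x + ∂F_y/∂y + ∂F_z/∂z = 36x^2 + 0 + 0 = 36x^2.

In spherical coordinates, x = ρ sin(φ) cos(θ), y = ρ sin(φ) sin(θ), z = ρ cos(φ), dV = ρ^2 sin(φ) dρ dφ dθ, with 0 ≤ ρ ≤ 3, 0 ≤ φ ≤ π, 0 ≤ θ ≤ 2π.

The integrand, after substitution and multiplying by the volume element, becomes (36ρ^2sin(φ)^2cos(θ)^2) · ρ^2 sin(φ), so

    ∭_V (∇·F) dV = ∫_0^{2π} ∫_0^{π} ∫_0^{3} (36ρ^2sin(φ)^2cos(θ)^2) · ρ^2 sin(φ) dρ dφ dθ.

Inner (ρ from 0 to 3): 8748sin(φ)^3cos(θ)^2/5.
Middle (φ from 0 to π): 11664cos(θ)^2/5.
Outer (θ from 0 to 2π): 11664π/5.

Therefore ∯_{∂V} F · n dS = 11664π/5.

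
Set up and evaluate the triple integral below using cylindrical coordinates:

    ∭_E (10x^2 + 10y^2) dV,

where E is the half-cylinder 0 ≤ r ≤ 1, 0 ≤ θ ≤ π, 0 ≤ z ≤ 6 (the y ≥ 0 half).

In cylindrical coordinates, x = r cos(θ), y = r sin(θ), z = z, and dV = r dr dθ dz.

The integrand becomes 10r^2, so

    ∭_E (10x^2 + 10y^2) dV = ∫_{0}^{π} ∫_{0}^{1} ∫_{0}^{6} (10r^2) · r dz dr dθ.

Inner (z): 60r^3.
Middle (r from 0 to 1): 15.
Outer (θ): 15π.

Therefore the triple integral equals 15π.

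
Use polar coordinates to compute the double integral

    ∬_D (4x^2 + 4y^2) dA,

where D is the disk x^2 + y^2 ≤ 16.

The region D is 0 ≤ r ≤ 4, 0 ≤ θ ≤ 2π in polar coordinates, where x = r cos(θ), y = r sin(θ), and dA = r dr dθ.

Under the substitution, the integrand becomes 4r^2, so

    ∬_D (4x^2 + 4y^2) dA = ∫_{0}^{2π} ∫_{0}^{4} (4r^2) · r dr dθ.

Inner integral (in r): ∫_{0}^{4} (4r^2) · r dr = 256.

Outer integral (in θ): ∫_{0}^{2π} (256) dθ = 512π.

Therefore ∬_D (4x^2 + 4y^2) dA = 512π.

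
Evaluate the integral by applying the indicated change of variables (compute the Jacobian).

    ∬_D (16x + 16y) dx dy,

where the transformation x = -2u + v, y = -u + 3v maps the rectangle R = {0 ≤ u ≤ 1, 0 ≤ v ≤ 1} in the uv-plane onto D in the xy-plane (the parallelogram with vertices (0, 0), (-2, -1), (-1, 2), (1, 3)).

Compute the Jacobian determinant of (x, y) with respect to (u, v):

    ∂(x,y)/∂(u,v) = | -2  1 | = (-2)(3) - (1)(-1) = -5.
                   | -1  3 |

Its absolute value is |J| = 5 (the area scaling factor).

Substituting x = -2u + v, y = -u + 3v into the integrand,

    16x + 16y → -48u + 64v,

so the integral becomes

    ∬_R (-48u + 64v) · |J| du dv = ∫_0^1 ∫_0^1 (-240u + 320v) dv du.

Inner (v): 160 - 240u.
Outer (u): 40.

Therefore ∬_D (16x + 16y) dx dy = 40.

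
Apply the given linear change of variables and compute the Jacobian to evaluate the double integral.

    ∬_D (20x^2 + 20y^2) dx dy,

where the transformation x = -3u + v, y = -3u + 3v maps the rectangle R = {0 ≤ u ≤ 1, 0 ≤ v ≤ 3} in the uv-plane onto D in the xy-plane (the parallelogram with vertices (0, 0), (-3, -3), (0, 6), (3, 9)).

Compute the Jacobian determinant of (x, y) with respect to (u, v):

    ∂(x,y)/∂(u,v) = | -3  1 | = (-3)(3) - (1)(-3) = -6.
                   | -3  3 |

Its absolute value is |J| = 6 (the area scaling factor).

Substituting x = -3u + v, y = -3u + 3v into the integrand,

    20x^2 + 20y^2 → 360u^2 - 480u v + 200v^2,

so the integral becomes

    ∬_R (360u^2 - 480u v + 200v^2) · |J| du dv = ∫_0^1 ∫_0^3 (2160u^2 - 2880u v + 1200v^2) dv du.

Inner (v): 6480u^2 - 12960u + 10800.
Outer (u): 6480.

Therefore ∬_D (20x^2 + 20y^2) dx dy = 6480.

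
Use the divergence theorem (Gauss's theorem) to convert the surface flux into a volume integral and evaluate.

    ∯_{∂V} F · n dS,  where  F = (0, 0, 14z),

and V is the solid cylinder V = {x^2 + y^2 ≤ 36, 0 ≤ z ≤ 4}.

By the divergence theorem,

    ∯_{∂V} F · n dS = ∭_V (∇ · F) dV.

Compute the divergence:
    ∇ · F = ∂F_x/∂x + ∂F_y/∂y + ∂F_z/∂z = 0 + 0 + 14 = 14.

In cylindrical coordinates, x = r cos(θ), y = r sin(θ), z = z, dV = r dr dθ dz, with 0 ≤ r ≤ 6, 0 ≤ θ ≤ 2π, 0 ≤ z ≤ 4.

The integrand, after substitution and multiplying by the volume element, becomes (14) · r, so

    ∭_V (∇·F) dV = ∫_0^{2π} ∫_0^{6} ∫_0^{4} (14) · r dz dr dθ.

Inner (z from 0 to 4): 56r.
Middle (r from 0 to 6): 1008.
Outer (θ from 0 to 2π): 2016π.

Therefore ∯_{∂V} F · n dS = 2016π.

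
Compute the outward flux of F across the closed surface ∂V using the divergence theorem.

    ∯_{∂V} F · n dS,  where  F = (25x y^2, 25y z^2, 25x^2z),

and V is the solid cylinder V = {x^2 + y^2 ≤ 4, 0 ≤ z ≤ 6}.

By the divergence theorem,

    ∯_{∂V} F · n dS = ∭_V (∇ · F) dV.

Compute the divergence:
    ∇ · F = ∂F_x/∂x + ∂F_y/∂y + ∂F_z/∂z = 25y^2 + 25z^2 + 25x^2 = 25x^2 + 25y^2 + 25z^2.

In cylindrical coordinates, x = r cos(θ), y = r sin(θ), z = z, dV = r dr dθ dz, with 0 ≤ r ≤ 2, 0 ≤ θ ≤ 2π, 0 ≤ z ≤ 6.

The integrand, after substitution and multiplying by the volume element, becomes (25r^2 + 25z^2) · r, so

    ∭_V (∇·F) dV = ∫_0^{2π} ∫_0^{2} ∫_0^{6} (25r^2 + 25z^2) · r dz dr dθ.

Inner (z from 0 to 6): 150r (r^2 + 12).
Middle (r from 0 to 2): 4200.
Outer (θ from 0 to 2π): 8400π.

Therefore ∯_{∂V} F · n dS = 8400π.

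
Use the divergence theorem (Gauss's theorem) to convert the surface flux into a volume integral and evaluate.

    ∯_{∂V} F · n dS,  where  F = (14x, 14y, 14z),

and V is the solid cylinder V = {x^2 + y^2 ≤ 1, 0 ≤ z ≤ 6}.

By the divergence theorem,

    ∯_{∂V} F · n dS = ∭_V (∇ · F) dV.

Compute the divergence:
    ∇ · F = ∂F_x/∂x + ∂F_y/∂y + ∂F_z/∂z = 14 + 14 + 14 = 42.

In cylindrical coordinates, x = r cos(θ), y = r sin(θ), z = z, dV = r dr dθ dz, with 0 ≤ r ≤ 1, 0 ≤ θ ≤ 2π, 0 ≤ z ≤ 6.

The integrand, after substitution and multiplying by the volume element, becomes (42) · r, so

    ∭_V (∇·F) dV = ∫_0^{2π} ∫_0^{1} ∫_0^{6} (42) · r dz dr dθ.

Inner (z from 0 to 6): 252r.
Middle (r from 0 to 1): 126.
Outer (θ from 0 to 2π): 252π.

Therefore ∯_{∂V} F · n dS = 252π.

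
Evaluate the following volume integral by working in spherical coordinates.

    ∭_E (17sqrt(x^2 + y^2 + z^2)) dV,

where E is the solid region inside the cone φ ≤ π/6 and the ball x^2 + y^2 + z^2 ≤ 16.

In spherical coordinates, x = ρ sin(φ) cos(θ), y = ρ sin(φ) sin(θ), z = ρ cos(φ), and dV = ρ^2 sin(φ) dρ dφ dθ.

The integrand becomes 17ρ, so

    ∭_E (17sqrt(x^2 + y^2 + z^2)) dV = ∫_{0}^{2π} ∫_{0}^{π/6} ∫_{0}^{4} (17ρ) · ρ^2 sin(φ) dρ dφ dθ.

Inner (ρ): 1088sin(φ).
Middle (φ): 1088 - 544sqrt(3).
Outer (θ): 1088π (2 - sqrt(3)).

Therefore the triple integral equals 1088π (2 - sqrt(3)).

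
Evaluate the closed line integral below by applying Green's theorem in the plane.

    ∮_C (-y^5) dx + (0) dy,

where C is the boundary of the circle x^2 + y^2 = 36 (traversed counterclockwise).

Green's theorem converts the closed line integral into a double integral over the enclosed region D:

    ∮_C P dx + Q dy = ∬_D (∂Q/∂x - ∂P/∂y) dA.

Here P = -y^5, Q = 0, so

    ∂Q/∂x = 0,    ∂P/∂y = -5y^4,
    ∂Q/∂x - ∂P/∂y = 5y^4.

D is the region x^2 + y^2 ≤ 36. Evaluating the double integral:

In polar coordinates (x = r cos θ, y = r sin θ, dA = r dr dθ) the integrand becomes 5r^4sin(θ)^4, so

    ∬_D (5y^4) dA = ∫_0^{2π} ∫_0^{6} (5r^4sin(θ)^4) · r dr dθ.

Inner (r from 0 to 6): 38880sin(θ)^4.
Outer (θ from 0 to 2π): 29160π.

Therefore ∮_C P dx + Q dy = 29160π.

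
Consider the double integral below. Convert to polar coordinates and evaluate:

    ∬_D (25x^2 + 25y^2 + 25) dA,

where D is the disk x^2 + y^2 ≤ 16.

The region D is 0 ≤ r ≤ 4, 0 ≤ θ ≤ 2π in polar coordinates, where x = r cos(θ), y = r sin(θ), and dA = r dr dθ.

Under the substitution, the integrand becomes 25r^2 + 25, so

    ∬_D (25x^2 + 25y^2 + 25) dA = ∫_{0}^{2π} ∫_{0}^{4} (25r^2 + 25) · r dr dθ.

Inner integral (in r): ∫_{0}^{4} (25r^2 + 25) · r dr = 1800.

Outer integral (in θ): ∫_{0}^{2π} (1800) dθ = 3600π.

Therefore ∬_D (25x^2 + 25y^2 + 25) dA = 3600π.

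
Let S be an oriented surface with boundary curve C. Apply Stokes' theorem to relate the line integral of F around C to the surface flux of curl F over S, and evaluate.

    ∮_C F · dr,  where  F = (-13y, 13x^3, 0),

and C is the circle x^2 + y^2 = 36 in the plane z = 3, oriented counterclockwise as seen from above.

Let S be the flat disk x^2 + y^2 ≤ 36 in the plane z = 3, with upward unit normal n̂ = ẑ. By Stokes' theorem,

    ∮_C F · dr = ∬_S (∇ × F) · n̂ dS = ∬_D (curl F)_z dA,

where D is the disk x^2 + y^2 ≤ 36.

Compute the curl of F = (-13y, 13x^3, 0):
    (∇ × F)_x = ∂F_z/∂y - ∂F_y/∂z = 0,
    (∇ × F)_y = ∂F_x/∂z - ∂F_z/∂x = 0,
    (∇ × F)_z = ∂F_y/∂x - ∂F_x/∂y = 39x^2 + 13.

On z = 3, (curl F)_z = 39x^2 + 13.

Convert to polar (x = r cos θ, y = r sin θ, dA = r dr dθ); the integrand becomes 39r^2cos(θ)^2 + 13, so

    ∬_D (curl F)_z dA = ∫_0^{2π} ∫_0^{6} (39r^2cos(θ)^2 + 13) · r dr dθ.

Inner (r from 0 to 6): 12636cos(θ)^2 + 234.
Outer (θ from 0 to 2π): 13104π.

Therefore ∮_C F · dr = 13104π.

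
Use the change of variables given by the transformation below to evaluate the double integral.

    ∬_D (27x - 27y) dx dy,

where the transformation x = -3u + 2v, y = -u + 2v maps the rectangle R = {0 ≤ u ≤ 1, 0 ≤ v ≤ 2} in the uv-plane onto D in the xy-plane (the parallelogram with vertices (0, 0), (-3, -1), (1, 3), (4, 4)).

Compute the Jacobian determinant of (x, y) with respect to (u, v):

    ∂(x,y)/∂(u,v) = | -3  2 | = (-3)(2) - (2)(-1) = -4.
                   | -1  2 |

Its absolute value is |J| = 4 (the area scaling factor).

Substituting x = -3u + 2v, y = -u + 2v into the integrand,

    27x - 27y → -54u,

so the integral becomes

    ∬_R (-54u) · |J| du dv = ∫_0^1 ∫_0^2 (-216u) dv du.

Inner (v): -432u.
Outer (u): -216.

Therefore ∬_D (27x - 27y) dx dy = -216.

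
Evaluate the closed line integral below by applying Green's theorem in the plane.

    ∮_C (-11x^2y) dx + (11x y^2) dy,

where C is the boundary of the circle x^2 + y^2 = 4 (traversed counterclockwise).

Green's theorem converts the closed line integral into a double integral over the enclosed region D:

    ∮_C P dx + Q dy = ∬_D (∂Q/∂x - ∂P/∂y) dA.

Here P = -11x^2y, Q = 11x y^2, so

    ∂Q/∂x = 11y^2,    ∂P/∂y = -11x^2,
    ∂Q/∂x - ∂P/∂y = 11x^2 + 11y^2.

D is the region x^2 + y^2 ≤ 4. Evaluating the double integral:

In polar coordinates (x = r cos θ, y = r sin θ, dA = r dr dθ) the integrand becomes 11r^2, so

    ∬_D (11x^2 + 11y^2) dA = ∫_0^{2π} ∫_0^{2} (11r^2) · r dr dθ.

Inner (r from 0 to 2): 44.
Outer (θ from 0 to 2π): 88π.

Therefore ∮_C P dx + Q dy = 88π.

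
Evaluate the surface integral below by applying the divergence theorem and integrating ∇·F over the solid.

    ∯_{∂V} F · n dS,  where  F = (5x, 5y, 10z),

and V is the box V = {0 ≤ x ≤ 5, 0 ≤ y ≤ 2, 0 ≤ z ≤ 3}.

By the divergence theorem,

    ∯_{∂V} F · n dS = ∭_V (∇ · F) dV.

Compute the divergence:
    ∇ · F = ∂F_x/∂x + ∂F_y/∂y + ∂F_z/∂z = 5 + 5 + 10 = 20.

V is a rectangular box, so dV = dx dy dz with 0 ≤ x ≤ 5, 0 ≤ y ≤ 2, 0 ≤ z ≤ 3.

Integrate (20) over V as an iterated integral:

    ∭_V (∇·F) dV = ∫_0^{5} ∫_0^{2} ∫_0^{3} (20) dz dy dx.

Inner (z from 0 to 3): 60.
Middle (y from 0 to 2): 120.
Outer (x from 0 to 5): 600.

Therefore ∯_{∂V} F · n dS = 600.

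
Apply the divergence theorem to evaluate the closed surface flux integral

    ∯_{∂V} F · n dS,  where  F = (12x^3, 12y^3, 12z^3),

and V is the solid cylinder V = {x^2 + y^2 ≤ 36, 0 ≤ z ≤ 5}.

By the divergence theorem,

    ∯_{∂V} F · n dS = ∭_V (∇ · F) dV.

Compute the divergence:
    ∇ · F = ∂F_x/∂x + ∂F_y/∂y + ∂F_z/∂z = 36x^2 + 36y^2 + 36z^2.

In cylindrical coordinates, x = r cos(θ), y = r sin(θ), z = z, dV = r dr dθ dz, with 0 ≤ r ≤ 6, 0 ≤ θ ≤ 2π, 0 ≤ z ≤ 5.

The integrand, after substitution and multiplying by the volume element, becomes (36r^2 + 36z^2) · r, so

    ∭_V (∇·F) dV = ∫_0^{2π} ∫_0^{6} ∫_0^{5} (36r^2 + 36z^2) · r dz dr dθ.

Inner (z from 0 to 5): 180r^3 + 1500r.
Middle (r from 0 to 6): 85320.
Outer (θ from 0 to 2π): 170640π.

Therefore ∯_{∂V} F · n dS = 170640π.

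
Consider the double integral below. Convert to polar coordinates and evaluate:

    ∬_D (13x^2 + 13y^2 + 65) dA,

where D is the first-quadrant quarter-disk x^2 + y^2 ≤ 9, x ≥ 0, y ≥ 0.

The region D is 0 ≤ r ≤ 3, 0 ≤ θ ≤ π/2 in polar coordinates, where x = r cos(θ), y = r sin(θ), and dA = r dr dθ.

Under the substitution, the integrand becomes 13r^2 + 65, so

    ∬_D (13x^2 + 13y^2 + 65) dA = ∫_{0}^{π/2} ∫_{0}^{3} (13r^2 + 65) · r dr dθ.

Inner integral (in r): ∫_{0}^{3} (13r^2 + 65) · r dr = 2223/4.

Outer integral (in θ): ∫_{0}^{π/2} (2223/4) dθ = 2223π/8.

Therefore ∬_D (13x^2 + 13y^2 + 65) dA = 2223π/8.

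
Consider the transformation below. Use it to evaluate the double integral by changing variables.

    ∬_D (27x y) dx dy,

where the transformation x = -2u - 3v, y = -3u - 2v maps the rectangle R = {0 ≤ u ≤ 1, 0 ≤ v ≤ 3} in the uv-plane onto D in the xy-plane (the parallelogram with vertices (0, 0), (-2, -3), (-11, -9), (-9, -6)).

Compute the Jacobian determinant of (x, y) with respect to (u, v):

    ∂(x,y)/∂(u,v) = | -2  -3 | = (-2)(-2) - (-3)(-3) = -5.
                   | -3  -2 |

Its absolute value is |J| = 5 (the area scaling factor).

Substituting x = -2u - 3v, y = -3u - 2v into the integrand,

    27x y → 162u^2 + 351u v + 162v^2,

so the integral becomes

    ∬_R (162u^2 + 351u v + 162v^2) · |J| du dv = ∫_0^1 ∫_0^3 (810u^2 + 1755u v + 810v^2) dv du.

Inner (v): 2430u^2 + 15795u/2 + 7290.
Outer (u): 48195/4.

Therefore ∬_D (27x y) dx dy = 48195/4.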